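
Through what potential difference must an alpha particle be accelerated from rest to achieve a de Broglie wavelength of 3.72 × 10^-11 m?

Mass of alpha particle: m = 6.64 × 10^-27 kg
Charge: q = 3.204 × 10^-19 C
7.46 × 10^-2 V

From λ = h/√(2mqV), we solve for V:

λ² = h²/(2mqV)
V = h²/(2mqλ²)
V = (6.626 × 10^-34 J·s)² / (2 × 6.64 × 10^-27 kg × 3.204 × 10^-19 C × (3.72 × 10^-11 m)²)
V = 7.46 × 10^-2 V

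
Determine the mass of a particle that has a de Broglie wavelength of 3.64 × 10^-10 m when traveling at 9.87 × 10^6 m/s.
1.84 × 10^-31 kg

From the de Broglie relation λ = h/(mv), we solve for m:

m = h/(λv)
m = (6.626 × 10^-34 J·s) / (3.64 × 10^-10 m × 9.87 × 10^6 m/s)
m = 1.84 × 10^-31 kg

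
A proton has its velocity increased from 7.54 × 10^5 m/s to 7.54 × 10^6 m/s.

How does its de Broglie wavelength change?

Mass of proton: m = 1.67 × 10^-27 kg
The wavelength decreases by a factor of 10.

Using λ = h/(mv):

Initial wavelength: λ₁ = h/(mv₁) = 5.26 × 10^-13 m
Final wavelength: λ₂ = h/(mv₂) = 5.26 × 10^-14 m

Since λ ∝ 1/v, when velocity increases by a factor of 10, the wavelength decreases by a factor of 10.

λ₂/λ₁ = v₁/v₂ = 1/10

The wavelength decreases by a factor of 10.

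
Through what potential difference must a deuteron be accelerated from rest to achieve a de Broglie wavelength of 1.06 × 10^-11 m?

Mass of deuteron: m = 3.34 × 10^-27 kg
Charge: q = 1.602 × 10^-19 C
3.65 V

From λ = h/√(2mqV), we solve for V:

λ² = h²/(2mqV)
V = h²/(2mqλ²)
V = (6.626 × 10^-34 J·s)² / (2 × 3.34 × 10^-27 kg × 1.602 × 10^-19 C × (1.06 × 10^-11 m)²)
V = 3.65 V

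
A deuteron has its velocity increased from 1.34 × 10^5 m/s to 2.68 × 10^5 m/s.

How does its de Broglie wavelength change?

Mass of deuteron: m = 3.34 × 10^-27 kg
The wavelength decreases by a factor of 2.

Using λ = h/(mv):

Initial wavelength: λ₁ = h/(mv₁) = 1.48 × 10^-12 m
Final wavelength: λ₂ = h/(mv₂) = 7.40 × 10^-13 m

Since λ ∝ 1/v, when velocity increases by a factor of 2, the wavelength decreases by a factor of 2.

λ₂/λ₁ = v₁/v₂ = 1/2

The wavelength decreases by a factor of 2.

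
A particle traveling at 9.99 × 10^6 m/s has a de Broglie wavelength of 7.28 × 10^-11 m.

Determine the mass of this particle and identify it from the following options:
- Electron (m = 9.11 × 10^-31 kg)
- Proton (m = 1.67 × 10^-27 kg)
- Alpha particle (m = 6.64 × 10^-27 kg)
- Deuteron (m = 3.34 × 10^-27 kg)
The particle is an electron.

From λ = h/(mv), solve for mass:

m = h/(λv)
m = (6.626 × 10^-34 J·s) / (7.28 × 10^-11 m × 9.99 × 10^6 m/s)
m = 9.11 × 10^-31 kg

Comparing with the listed masses, this is closest to an electron.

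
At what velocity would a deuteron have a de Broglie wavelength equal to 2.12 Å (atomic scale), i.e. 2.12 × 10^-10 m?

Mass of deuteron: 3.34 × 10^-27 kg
9.36 × 10^2 m/s

From λ = h/(mv), solve for v:

v = h/(mλ)
v = (6.626 × 10^-34 J·s) / (3.34 × 10^-27 kg × 2.12 × 10^-10 m)
v = 9.36 × 10^2 m/s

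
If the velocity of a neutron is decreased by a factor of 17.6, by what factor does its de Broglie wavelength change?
The wavelength increases by a factor of 17.6.

From λ = h/(mv), the wavelength is inversely proportional to velocity:

λ ∝ 1/v

If v → v/17.6, then λ → 17.6λ

When velocity is decreased by a factor of 17.6, the wavelength increases by a factor of 17.6.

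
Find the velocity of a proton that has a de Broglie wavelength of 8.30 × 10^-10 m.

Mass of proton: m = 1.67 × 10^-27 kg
4.78 × 10^2 m/s

From the de Broglie relation λ = h/(mv), we solve for v:

v = h/(mλ)
v = (6.626 × 10^-34 J·s) / (1.67 × 10^-27 kg × 8.30 × 10^-10 m)
v = 4.78 × 10^2 m/s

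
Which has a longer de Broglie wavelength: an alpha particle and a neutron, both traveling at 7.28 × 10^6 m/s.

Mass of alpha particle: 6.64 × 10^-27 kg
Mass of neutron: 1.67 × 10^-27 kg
The neutron has the longer wavelength.

Using λ = h/(mv), since both particles have the same velocity, the wavelength depends only on mass.

For alpha particle: λ₁ = h/(m₁v) = 1.37 × 10^-14 m
For neutron: λ₂ = h/(m₂v) = 5.45 × 10^-14 m

Since λ ∝ 1/m at constant velocity, the lighter particle has the longer wavelength.

The neutron has the longer de Broglie wavelength.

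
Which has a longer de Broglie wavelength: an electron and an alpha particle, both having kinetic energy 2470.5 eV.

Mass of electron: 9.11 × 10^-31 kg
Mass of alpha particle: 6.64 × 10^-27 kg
The electron has the longer wavelength.

Using λ = h/√(2mKE):

For electron: λ₁ = h/√(2m₁KE) = 2.47 × 10^-11 m
For alpha particle: λ₂ = h/√(2m₂KE) = 2.89 × 10^-13 m

Since λ ∝ 1/√m at constant kinetic energy, the lighter particle has the longer wavelength.

The electron has the longer de Broglie wavelength.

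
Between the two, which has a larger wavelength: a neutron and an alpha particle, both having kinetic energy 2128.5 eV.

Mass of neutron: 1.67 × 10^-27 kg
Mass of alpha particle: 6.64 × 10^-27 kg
The neutron has the longer wavelength.

Using λ = h/√(2mKE):

For neutron: λ₁ = h/√(2m₁KE) = 6.21 × 10^-13 m
For alpha particle: λ₂ = h/√(2m₂KE) = 3.11 × 10^-13 m

Since λ ∝ 1/√m at constant kinetic energy, the lighter particle has the longer wavelength.

The neutron has the longer de Broglie wavelength.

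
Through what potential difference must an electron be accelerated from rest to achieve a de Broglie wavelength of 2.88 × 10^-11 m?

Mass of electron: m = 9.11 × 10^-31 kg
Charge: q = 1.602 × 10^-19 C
1.81 × 10^3 V

From λ = h/√(2mqV), we solve for V:

λ² = h²/(2mqV)
V = h²/(2mqλ²)
V = (6.626 × 10^-34 J·s)² / (2 × 9.11 × 10^-31 kg × 1.602 × 10^-19 C × (2.88 × 10^-11 m)²)
V = 1.81 × 10^3 V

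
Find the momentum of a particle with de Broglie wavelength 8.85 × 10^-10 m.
7.49 × 10^-25 kg·m/s

From the de Broglie relation λ = h/p, we solve for p:

p = h/λ
p = (6.626 × 10^-34 J·s) / (8.85 × 10^-10 m)
p = 7.49 × 10^-25 kg·m/s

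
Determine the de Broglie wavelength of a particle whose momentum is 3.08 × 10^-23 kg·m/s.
2.15 × 10^-11 m

Using the de Broglie relation λ = h/p:

λ = h/p
λ = (6.626 × 10^-34 J·s) / (3.08 × 10^-23 kg·m/s)
λ = 2.15 × 10^-11 m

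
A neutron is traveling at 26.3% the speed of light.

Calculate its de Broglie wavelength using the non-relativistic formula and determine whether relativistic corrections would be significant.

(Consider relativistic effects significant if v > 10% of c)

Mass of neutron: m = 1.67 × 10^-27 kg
Yes, relativistic corrections are needed.

Using the non-relativistic de Broglie formula λ = h/(mv):

v = 26.3% × c = 7.885 × 10^7 m/s

λ = h/(mv)
λ = (6.626 × 10^-34 J·s) / (1.67 × 10^-27 kg × 7.885 × 10^7 m/s)
λ = 5.03 × 10^-15 m

Since v = 26.3% of c > 10% of c, relativistic corrections ARE significant and the actual wavelength would differ from this non-relativistic estimate.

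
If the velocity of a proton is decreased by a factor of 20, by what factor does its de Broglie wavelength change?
The wavelength increases by a factor of 20.

From λ = h/(mv), the wavelength is inversely proportional to velocity:

λ ∝ 1/v

If v → v/20, then λ → 20λ

When velocity is decreased by a factor of 20, the wavelength increases by a factor of 20.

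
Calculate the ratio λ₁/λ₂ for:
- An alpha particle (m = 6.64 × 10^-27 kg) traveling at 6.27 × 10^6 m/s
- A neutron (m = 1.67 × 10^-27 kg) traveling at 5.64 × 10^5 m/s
λ₁/λ₂ = 0.0226

Using λ = h/(mv):

λ₁ = h/(m₁v₁) = 1.59 × 10^-14 m
λ₂ = h/(m₂v₂) = 7.03 × 10^-13 m

Ratio λ₁/λ₂ = (m₂v₂)/(m₁v₁)
         = (1.67 × 10^-27 kg × 5.64 × 10^5 m/s) / (6.64 × 10^-27 kg × 6.27 × 10^6 m/s)
         = 0.0226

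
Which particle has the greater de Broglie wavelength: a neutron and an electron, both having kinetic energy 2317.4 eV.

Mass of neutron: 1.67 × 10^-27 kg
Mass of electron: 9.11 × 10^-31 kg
The electron has the longer wavelength.

Using λ = h/√(2mKE):

For neutron: λ₁ = h/√(2m₁KE) = 5.95 × 10^-13 m
For electron: λ₂ = h/√(2m₂KE) = 2.55 × 10^-11 m

Since λ ∝ 1/√m at constant kinetic energy, the lighter particle has the longer wavelength.

The electron has the longer de Broglie wavelength.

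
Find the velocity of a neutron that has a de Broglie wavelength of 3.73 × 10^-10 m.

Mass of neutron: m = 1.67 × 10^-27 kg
1.06 × 10^3 m/s

From the de Broglie relation λ = h/(mv), we solve for v:

v = h/(mλ)
v = (6.626 × 10^-34 J·s) / (1.67 × 10^-27 kg × 3.73 × 10^-10 m)
v = 1.06 × 10^3 m/s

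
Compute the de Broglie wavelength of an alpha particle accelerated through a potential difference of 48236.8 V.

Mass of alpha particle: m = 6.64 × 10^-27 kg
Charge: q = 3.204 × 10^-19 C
4.63 × 10^-14 m

When a particle is accelerated through voltage V, it gains kinetic energy KE = qV.

The de Broglie wavelength is then λ = h/√(2mqV):

λ = h/√(2mqV)
λ = (6.626 × 10^-34 J·s) / √(2 × 6.64 × 10^-27 kg × 3.204 × 10^-19 C × 48236.8 V)
λ = 4.63 × 10^-14 m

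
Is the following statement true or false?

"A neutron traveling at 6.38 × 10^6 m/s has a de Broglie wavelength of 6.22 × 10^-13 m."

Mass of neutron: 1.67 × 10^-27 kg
False

The claim is incorrect.

Using λ = h/(mv):
λ = (6.626 × 10^-34 J·s) / (1.67 × 10^-27 kg × 6.38 × 10^6 m/s)
λ = 6.22 × 10^-14 m

The actual wavelength differs from the claimed 6.22 × 10^-13 m.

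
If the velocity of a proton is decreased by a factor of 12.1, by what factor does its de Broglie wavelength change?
The wavelength increases by a factor of 12.1.

From λ = h/(mv), the wavelength is inversely proportional to velocity:

λ ∝ 1/v

If v → v/12.1, then λ → 12.1λ

When velocity is decreased by a factor of 12.1, the wavelength increases by a factor of 12.1.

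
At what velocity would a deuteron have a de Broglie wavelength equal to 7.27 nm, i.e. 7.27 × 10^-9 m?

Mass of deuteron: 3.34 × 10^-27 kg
2.73 × 10^1 m/s

From λ = h/(mv), solve for v:

v = h/(mλ)
v = (6.626 × 10^-34 J·s) / (3.34 × 10^-27 kg × 7.27 × 10^-9 m)
v = 2.73 × 10^1 m/s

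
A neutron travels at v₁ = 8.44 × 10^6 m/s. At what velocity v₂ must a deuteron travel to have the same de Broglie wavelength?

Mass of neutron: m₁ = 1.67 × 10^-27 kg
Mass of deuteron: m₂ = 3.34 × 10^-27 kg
v₂ = 4.22 × 10^6 m/s

For equal de Broglie wavelengths: λ₁ = λ₂

h/(m₁v₁) = h/(m₂v₂)
m₁v₁ = m₂v₂
v₂ = v₁ · (m₁/m₂)

v₂ = 8.44 × 10^6 m/s × (1.67 × 10^-27 kg / 3.34 × 10^-27 kg)
v₂ = 4.22 × 10^6 m/s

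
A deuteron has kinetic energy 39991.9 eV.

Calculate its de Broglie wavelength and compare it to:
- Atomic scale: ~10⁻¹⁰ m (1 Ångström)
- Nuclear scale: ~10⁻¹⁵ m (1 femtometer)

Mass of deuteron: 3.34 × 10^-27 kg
λ = 1.01 × 10^-13 m, which is between nuclear and atomic scales.

Using λ = h/√(2mKE):

KE = 39991.9 eV = 6.407 × 10^-15 J

λ = h/√(2mKE)
λ = (6.626 × 10^-34 J·s) / √(2 × 3.34 × 10^-27 kg × 6.407 × 10^-15 J)
λ = 1.01 × 10^-13 m

Comparison:
- Atomic scale (10⁻¹⁰ m): λ is 0.001× this size
- Nuclear scale (10⁻¹⁵ m): λ is 1e+02× this size

The wavelength is between nuclear and atomic scales.

This wavelength is appropriate for probing atomic structure but too large for nuclear physics experiments.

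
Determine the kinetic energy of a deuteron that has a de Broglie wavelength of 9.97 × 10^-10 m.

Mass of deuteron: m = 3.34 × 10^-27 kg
6.61 × 10^-23 J (or 4.13 × 10^-4 eV)

From λ = h/√(2mKE), we solve for KE:

λ² = h²/(2mKE)
KE = h²/(2mλ²)
KE = (6.626 × 10^-34 J·s)² / (2 × 3.34 × 10^-27 kg × (9.97 × 10^-10 m)²)
KE = 6.61 × 10^-23 J
KE = 4.13 × 10^-4 eV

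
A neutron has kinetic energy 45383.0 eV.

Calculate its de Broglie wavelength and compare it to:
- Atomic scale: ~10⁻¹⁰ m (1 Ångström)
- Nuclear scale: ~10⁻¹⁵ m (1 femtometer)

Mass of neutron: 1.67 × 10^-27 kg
λ = 1.34 × 10^-13 m, which is between nuclear and atomic scales.

Using λ = h/√(2mKE):

KE = 45383.0 eV = 7.271 × 10^-15 J

λ = h/√(2mKE)
λ = (6.626 × 10^-34 J·s) / √(2 × 1.67 × 10^-27 kg × 7.271 × 10^-15 J)
λ = 1.34 × 10^-13 m

Comparison:
- Atomic scale (10⁻¹⁰ m): λ is 0.0013× this size
- Nuclear scale (10⁻¹⁵ m): λ is 1.3e+02× this size

The wavelength is between nuclear and atomic scales.

This wavelength is appropriate for probing atomic structure but too large for nuclear physics experiments.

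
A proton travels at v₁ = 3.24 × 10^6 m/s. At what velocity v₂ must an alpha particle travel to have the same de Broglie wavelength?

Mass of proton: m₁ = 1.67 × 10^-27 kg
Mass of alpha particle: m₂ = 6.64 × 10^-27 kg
v₂ = 8.15 × 10^5 m/s

For equal de Broglie wavelengths: λ₁ = λ₂

h/(m₁v₁) = h/(m₂v₂)
m₁v₁ = m₂v₂
v₂ = v₁ · (m₁/m₂)

v₂ = 3.24 × 10^6 m/s × (1.67 × 10^-27 kg / 6.64 × 10^-27 kg)
v₂ = 8.15 × 10^5 m/s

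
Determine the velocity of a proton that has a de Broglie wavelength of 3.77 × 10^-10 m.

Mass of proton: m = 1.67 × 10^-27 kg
1.05 × 10^3 m/s

From the de Broglie relation λ = h/(mv), we solve for v:

v = h/(mλ)
v = (6.626 × 10^-34 J·s) / (1.67 × 10^-27 kg × 3.77 × 10^-10 m)
v = 1.05 × 10^3 m/s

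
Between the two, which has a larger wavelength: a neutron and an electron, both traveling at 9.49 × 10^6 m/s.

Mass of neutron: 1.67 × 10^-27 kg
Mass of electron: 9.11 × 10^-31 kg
The electron has the longer wavelength.

Using λ = h/(mv), since both particles have the same velocity, the wavelength depends only on mass.

For neutron: λ₁ = h/(m₁v) = 4.18 × 10^-14 m
For electron: λ₂ = h/(m₂v) = 7.66 × 10^-11 m

Since λ ∝ 1/m at constant velocity, the lighter particle has the longer wavelength.

The electron has the longer de Broglie wavelength.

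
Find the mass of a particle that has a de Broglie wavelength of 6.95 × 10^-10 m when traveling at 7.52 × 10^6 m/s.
1.27 × 10^-31 kg

From the de Broglie relation λ = h/(mv), we solve for m:

m = h/(λv)
m = (6.626 × 10^-34 J·s) / (6.95 × 10^-10 m × 7.52 × 10^6 m/s)
m = 1.27 × 10^-31 kg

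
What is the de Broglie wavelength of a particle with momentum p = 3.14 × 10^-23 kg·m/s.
2.11 × 10^-11 m

Using the de Broglie relation λ = h/p:

λ = h/p
λ = (6.626 × 10^-34 J·s) / (3.14 × 10^-23 kg·m/s)
λ = 2.11 × 10^-11 m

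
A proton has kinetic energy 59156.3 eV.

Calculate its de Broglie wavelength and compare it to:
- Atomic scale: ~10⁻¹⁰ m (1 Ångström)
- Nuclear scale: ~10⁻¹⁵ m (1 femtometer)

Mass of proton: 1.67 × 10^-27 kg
λ = 1.18 × 10^-13 m, which is between nuclear and atomic scales.

Using λ = h/√(2mKE):

KE = 59156.3 eV = 9.478 × 10^-15 J

λ = h/√(2mKE)
λ = (6.626 × 10^-34 J·s) / √(2 × 1.67 × 10^-27 kg × 9.478 × 10^-15 J)
λ = 1.18 × 10^-13 m

Comparison:
- Atomic scale (10⁻¹⁰ m): λ is 0.0012× this size
- Nuclear scale (10⁻¹⁵ m): λ is 1.2e+02× this size

The wavelength is between nuclear and atomic scales.

This wavelength is appropriate for probing atomic structure but too large for nuclear physics experiments.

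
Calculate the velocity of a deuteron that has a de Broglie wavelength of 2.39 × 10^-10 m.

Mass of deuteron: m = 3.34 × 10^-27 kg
8.30 × 10^2 m/s

From the de Broglie relation λ = h/(mv), we solve for v:

v = h/(mλ)
v = (6.626 × 10^-34 J·s) / (3.34 × 10^-27 kg × 2.39 × 10^-10 m)
v = 8.30 × 10^2 m/s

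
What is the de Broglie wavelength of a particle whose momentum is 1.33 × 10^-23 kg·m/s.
4.98 × 10^-11 m

Using the de Broglie relation λ = h/p:

λ = h/p
λ = (6.626 × 10^-34 J·s) / (1.33 × 10^-23 kg·m/s)
λ = 4.98 × 10^-11 m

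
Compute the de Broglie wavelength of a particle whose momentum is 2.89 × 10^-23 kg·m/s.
2.29 × 10^-11 m

Using the de Broglie relation λ = h/p:

λ = h/p
λ = (6.626 × 10^-34 J·s) / (2.89 × 10^-23 kg·m/s)
λ = 2.29 × 10^-11 m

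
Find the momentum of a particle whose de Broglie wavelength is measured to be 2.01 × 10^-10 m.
3.30 × 10^-24 kg·m/s

From the de Broglie relation λ = h/p, we solve for p:

p = h/λ
p = (6.626 × 10^-34 J·s) / (2.01 × 10^-10 m)
p = 3.30 × 10^-24 kg·m/s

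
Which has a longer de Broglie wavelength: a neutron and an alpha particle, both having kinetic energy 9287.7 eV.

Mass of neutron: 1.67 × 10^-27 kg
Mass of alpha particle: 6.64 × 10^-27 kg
The neutron has the longer wavelength.

Using λ = h/√(2mKE):

For neutron: λ₁ = h/√(2m₁KE) = 2.97 × 10^-13 m
For alpha particle: λ₂ = h/√(2m₂KE) = 1.49 × 10^-13 m

Since λ ∝ 1/√m at constant kinetic energy, the lighter particle has the longer wavelength.

The neutron has the longer de Broglie wavelength.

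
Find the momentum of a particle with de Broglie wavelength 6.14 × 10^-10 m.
1.08 × 10^-24 kg·m/s

From the de Broglie relation λ = h/p, we solve for p:

p = h/λ
p = (6.626 × 10^-34 J·s) / (6.14 × 10^-10 m)
p = 1.08 × 10^-24 kg·m/s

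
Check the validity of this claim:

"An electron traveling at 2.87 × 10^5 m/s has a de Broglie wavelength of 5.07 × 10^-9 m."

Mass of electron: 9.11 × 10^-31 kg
False

The claim is incorrect.

Using λ = h/(mv):
λ = (6.626 × 10^-34 J·s) / (9.11 × 10^-31 kg × 2.87 × 10^5 m/s)
λ = 2.53 × 10^-9 m

The actual wavelength differs from the claimed 5.07 × 10^-9 m.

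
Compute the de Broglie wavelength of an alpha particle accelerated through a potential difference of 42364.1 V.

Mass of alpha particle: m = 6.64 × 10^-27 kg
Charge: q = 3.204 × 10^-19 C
4.94 × 10^-14 m

When a particle is accelerated through voltage V, it gains kinetic energy KE = qV.

The de Broglie wavelength is then λ = h/√(2mqV):

λ = h/√(2mqV)
λ = (6.626 × 10^-34 J·s) / √(2 × 6.64 × 10^-27 kg × 3.204 × 10^-19 C × 42364.1 V)
λ = 4.94 × 10^-14 m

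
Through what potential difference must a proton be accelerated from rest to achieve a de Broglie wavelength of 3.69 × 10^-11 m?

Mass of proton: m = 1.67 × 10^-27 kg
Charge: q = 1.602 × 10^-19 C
6.03 × 10^-1 V

From λ = h/√(2mqV), we solve for V:

λ² = h²/(2mqV)
V = h²/(2mqλ²)
V = (6.626 × 10^-34 J·s)² / (2 × 1.67 × 10^-27 kg × 1.602 × 10^-19 C × (3.69 × 10^-11 m)²)
V = 6.03 × 10^-1 V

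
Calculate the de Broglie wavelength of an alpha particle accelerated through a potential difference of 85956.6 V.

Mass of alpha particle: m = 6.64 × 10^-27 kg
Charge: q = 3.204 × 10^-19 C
3.46 × 10^-14 m

When a particle is accelerated through voltage V, it gains kinetic energy KE = qV.

The de Broglie wavelength is then λ = h/√(2mqV):

λ = h/√(2mqV)
λ = (6.626 × 10^-34 J·s) / √(2 × 6.64 × 10^-27 kg × 3.204 × 10^-19 C × 85956.6 V)
λ = 3.46 × 10^-14 m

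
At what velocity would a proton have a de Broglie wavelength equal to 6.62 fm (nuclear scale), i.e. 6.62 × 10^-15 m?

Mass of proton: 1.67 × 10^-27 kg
5.99 × 10^7 m/s

From λ = h/(mv), solve for v:

v = h/(mλ)
v = (6.626 × 10^-34 J·s) / (1.67 × 10^-27 kg × 6.62 × 10^-15 m)
v = 5.99 × 10^7 m/s

Note: This velocity is 20.0% of the speed of light, so relativistic corrections would be needed for a more accurate calculation.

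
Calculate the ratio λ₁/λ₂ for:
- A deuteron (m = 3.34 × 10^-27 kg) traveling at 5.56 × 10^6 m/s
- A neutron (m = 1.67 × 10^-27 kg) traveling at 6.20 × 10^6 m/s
λ₁/λ₂ = 0.558

Using λ = h/(mv):

λ₁ = h/(m₁v₁) = 3.57 × 10^-14 m
λ₂ = h/(m₂v₂) = 6.40 × 10^-14 m

Ratio λ₁/λ₂ = (m₂v₂)/(m₁v₁)
         = (1.67 × 10^-27 kg × 6.20 × 10^6 m/s) / (3.34 × 10^-27 kg × 5.56 × 10^6 m/s)
         = 0.558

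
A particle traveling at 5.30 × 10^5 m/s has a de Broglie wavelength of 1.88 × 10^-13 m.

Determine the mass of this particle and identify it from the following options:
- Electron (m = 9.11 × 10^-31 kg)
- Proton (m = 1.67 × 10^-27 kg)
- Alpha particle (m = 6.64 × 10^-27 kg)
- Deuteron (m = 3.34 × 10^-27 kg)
The particle is an alpha particle.

From λ = h/(mv), solve for mass:

m = h/(λv)
m = (6.626 × 10^-34 J·s) / (1.88 × 10^-13 m × 5.30 × 10^5 m/s)
m = 6.65 × 10^-27 kg

Comparing with the listed masses, this is closest to an alpha particle.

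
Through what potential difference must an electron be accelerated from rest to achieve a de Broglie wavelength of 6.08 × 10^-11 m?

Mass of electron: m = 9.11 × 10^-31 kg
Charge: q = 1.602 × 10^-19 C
407 V

From λ = h/√(2mqV), we solve for V:

λ² = h²/(2mqV)
V = h²/(2mqλ²)
V = (6.626 × 10^-34 J·s)² / (2 × 9.11 × 10^-31 kg × 1.602 × 10^-19 C × (6.08 × 10^-11 m)²)
V = 407 V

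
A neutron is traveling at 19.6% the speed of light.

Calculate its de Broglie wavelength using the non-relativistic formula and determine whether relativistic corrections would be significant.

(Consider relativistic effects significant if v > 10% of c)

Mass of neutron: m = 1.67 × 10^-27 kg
Yes, relativistic corrections are needed.

Using the non-relativistic de Broglie formula λ = h/(mv):

v = 19.6% × c = 5.876 × 10^7 m/s

λ = h/(mv)
λ = (6.626 × 10^-34 J·s) / (1.67 × 10^-27 kg × 5.876 × 10^7 m/s)
λ = 6.75 × 10^-15 m

Since v = 19.6% of c > 10% of c, relativistic corrections ARE significant and the actual wavelength would differ from this non-relativistic estimate.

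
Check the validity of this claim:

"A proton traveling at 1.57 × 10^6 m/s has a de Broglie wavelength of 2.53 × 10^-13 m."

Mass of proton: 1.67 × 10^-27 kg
True

The claim is correct.

Using λ = h/(mv):
λ = (6.626 × 10^-34 J·s) / (1.67 × 10^-27 kg × 1.57 × 10^6 m/s)
λ = 2.53 × 10^-13 m

This matches the claimed value.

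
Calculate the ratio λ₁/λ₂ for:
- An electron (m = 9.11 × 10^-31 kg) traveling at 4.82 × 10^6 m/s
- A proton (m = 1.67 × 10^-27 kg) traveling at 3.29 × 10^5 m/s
λ₁/λ₂ = 125

Using λ = h/(mv):

λ₁ = h/(m₁v₁) = 1.51 × 10^-10 m
λ₂ = h/(m₂v₂) = 1.21 × 10^-12 m

Ratio λ₁/λ₂ = (m₂v₂)/(m₁v₁)
         = (1.67 × 10^-27 kg × 3.29 × 10^5 m/s) / (9.11 × 10^-31 kg × 4.82 × 10^6 m/s)
         = 125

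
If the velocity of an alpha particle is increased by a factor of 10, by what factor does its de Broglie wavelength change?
The wavelength decreases by a factor of 10.

From λ = h/(mv), the wavelength is inversely proportional to velocity:

λ ∝ 1/v

If v → 10v, then λ → λ/10

When velocity is increased by a factor of 10, the wavelength decreases by a factor of 10.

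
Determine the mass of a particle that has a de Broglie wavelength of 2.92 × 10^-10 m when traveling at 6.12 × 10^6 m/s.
3.71 × 10^-31 kg

From the de Broglie relation λ = h/(mv), we solve for m:

m = h/(λv)
m = (6.626 × 10^-34 J·s) / (2.92 × 10^-10 m × 6.12 × 10^6 m/s)
m = 3.71 × 10^-31 kg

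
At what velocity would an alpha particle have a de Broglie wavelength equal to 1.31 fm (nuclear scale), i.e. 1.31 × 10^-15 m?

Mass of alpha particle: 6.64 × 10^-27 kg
7.62 × 10^7 m/s

From λ = h/(mv), solve for v:

v = h/(mλ)
v = (6.626 × 10^-34 J·s) / (6.64 × 10^-27 kg × 1.31 × 10^-15 m)
v = 7.62 × 10^7 m/s

Note: This velocity is 25.4% of the speed of light, so relativistic corrections would be needed for a more accurate calculation.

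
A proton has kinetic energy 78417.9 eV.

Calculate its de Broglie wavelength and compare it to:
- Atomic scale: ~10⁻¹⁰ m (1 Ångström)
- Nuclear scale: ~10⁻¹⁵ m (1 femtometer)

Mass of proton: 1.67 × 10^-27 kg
λ = 1.02 × 10^-13 m, which is between nuclear and atomic scales.

Using λ = h/√(2mKE):

KE = 78417.9 eV = 1.256 × 10^-14 J

λ = h/√(2mKE)
λ = (6.626 × 10^-34 J·s) / √(2 × 1.67 × 10^-27 kg × 1.256 × 10^-14 J)
λ = 1.02 × 10^-13 m

Comparison:
- Atomic scale (10⁻¹⁰ m): λ is 0.001× this size
- Nuclear scale (10⁻¹⁵ m): λ is 1e+02× this size

The wavelength is between nuclear and atomic scales.

This wavelength is appropriate for probing atomic structure but too large for nuclear physics experiments.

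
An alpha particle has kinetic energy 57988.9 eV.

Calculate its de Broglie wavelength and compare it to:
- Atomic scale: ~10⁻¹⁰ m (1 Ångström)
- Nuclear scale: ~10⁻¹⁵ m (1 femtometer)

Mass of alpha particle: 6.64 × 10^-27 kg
λ = 5.97 × 10^-14 m, which is between nuclear and atomic scales.

Using λ = h/√(2mKE):

KE = 57988.9 eV = 9.291 × 10^-15 J

λ = h/√(2mKE)
λ = (6.626 × 10^-34 J·s) / √(2 × 6.64 × 10^-27 kg × 9.291 × 10^-15 J)
λ = 5.97 × 10^-14 m

Comparison:
- Atomic scale (10⁻¹⁰ m): λ is 0.0006× this size
- Nuclear scale (10⁻¹⁵ m): λ is 60× this size

The wavelength is between nuclear and atomic scales.

This wavelength is appropriate for probing atomic structure but too large for nuclear physics experiments.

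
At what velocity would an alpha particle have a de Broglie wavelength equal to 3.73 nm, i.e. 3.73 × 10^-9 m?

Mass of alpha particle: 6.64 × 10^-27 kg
2.68 × 10^1 m/s

From λ = h/(mv), solve for v:

v = h/(mλ)
v = (6.626 × 10^-34 J·s) / (6.64 × 10^-27 kg × 3.73 × 10^-9 m)
v = 2.68 × 10^1 m/s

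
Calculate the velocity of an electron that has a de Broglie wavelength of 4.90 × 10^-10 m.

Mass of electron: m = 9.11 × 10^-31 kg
1.48 × 10^6 m/s

From the de Broglie relation λ = h/(mv), we solve for v:

v = h/(mλ)
v = (6.626 × 10^-34 J·s) / (9.11 × 10^-31 kg × 4.90 × 10^-10 m)
v = 1.48 × 10^6 m/s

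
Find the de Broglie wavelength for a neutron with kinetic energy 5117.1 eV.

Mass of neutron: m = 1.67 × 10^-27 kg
4.00 × 10^-13 m

Using λ = h/√(2mKE):

First convert KE to Joules: KE = 5117.1 eV = 8.198 × 10^-16 J

λ = h/√(2mKE)
λ = (6.626 × 10^-34 J·s) / √(2 × 1.67 × 10^-27 kg × 8.198 × 10^-16 J)
λ = 4.00 × 10^-13 m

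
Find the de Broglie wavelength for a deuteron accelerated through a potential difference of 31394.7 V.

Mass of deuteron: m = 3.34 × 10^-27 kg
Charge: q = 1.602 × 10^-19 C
1.14 × 10^-13 m

When a particle is accelerated through voltage V, it gains kinetic energy KE = qV.

The de Broglie wavelength is then λ = h/√(2mqV):

λ = h/√(2mqV)
λ = (6.626 × 10^-34 J·s) / √(2 × 3.34 × 10^-27 kg × 1.602 × 10^-19 C × 31394.7 V)
λ = 1.14 × 10^-13 m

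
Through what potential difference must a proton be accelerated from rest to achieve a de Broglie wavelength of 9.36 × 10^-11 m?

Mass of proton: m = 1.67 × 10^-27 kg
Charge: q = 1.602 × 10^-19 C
9.37 × 10^-2 V

From λ = h/√(2mqV), we solve for V:

λ² = h²/(2mqV)
V = h²/(2mqλ²)
V = (6.626 × 10^-34 J·s)² / (2 × 1.67 × 10^-27 kg × 1.602 × 10^-19 C × (9.36 × 10^-11 m)²)
V = 9.37 × 10^-2 V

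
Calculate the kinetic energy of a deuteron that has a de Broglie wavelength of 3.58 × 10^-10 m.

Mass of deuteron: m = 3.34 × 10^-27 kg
5.13 × 10^-22 J (or 3.20 × 10^-3 eV)

From λ = h/√(2mKE), we solve for KE:

λ² = h²/(2mKE)
KE = h²/(2mλ²)
KE = (6.626 × 10^-34 J·s)² / (2 × 3.34 × 10^-27 kg × (3.58 × 10^-10 m)²)
KE = 5.13 × 10^-22 J
KE = 3.20 × 10^-3 eV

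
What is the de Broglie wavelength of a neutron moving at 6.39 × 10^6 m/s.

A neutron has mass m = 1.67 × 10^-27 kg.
6.21 × 10^-14 m

Using the de Broglie relation λ = h/(mv):

λ = h/(mv)
λ = (6.626 × 10^-34 J·s) / (1.67 × 10^-27 kg × 6.39 × 10^6 m/s)
λ = 6.21 × 10^-14 m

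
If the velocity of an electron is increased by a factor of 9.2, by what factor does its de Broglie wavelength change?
The wavelength decreases by a factor of 9.2.

From λ = h/(mv), the wavelength is inversely proportional to velocity:

λ ∝ 1/v

If v → 9.2v, then λ → λ/9.2

When velocity is increased by a factor of 9.2, the wavelength decreases by a factor of 9.2.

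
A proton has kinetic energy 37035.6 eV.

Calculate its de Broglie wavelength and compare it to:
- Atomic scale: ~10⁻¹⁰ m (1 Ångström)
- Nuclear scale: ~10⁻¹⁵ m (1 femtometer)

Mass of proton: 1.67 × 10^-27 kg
λ = 1.49 × 10^-13 m, which is between nuclear and atomic scales.

Using λ = h/√(2mKE):

KE = 37035.6 eV = 5.934 × 10^-15 J

λ = h/√(2mKE)
λ = (6.626 × 10^-34 J·s) / √(2 × 1.67 × 10^-27 kg × 5.934 × 10^-15 J)
λ = 1.49 × 10^-13 m

Comparison:
- Atomic scale (10⁻¹⁰ m): λ is 0.0015× this size
- Nuclear scale (10⁻¹⁵ m): λ is 1.5e+02× this size

The wavelength is between nuclear and atomic scales.

This wavelength is appropriate for probing atomic structure but too large for nuclear physics experiments.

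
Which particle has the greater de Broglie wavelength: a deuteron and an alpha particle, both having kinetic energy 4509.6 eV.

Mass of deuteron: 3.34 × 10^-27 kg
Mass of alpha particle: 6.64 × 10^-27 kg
The deuteron has the longer wavelength.

Using λ = h/√(2mKE):

For deuteron: λ₁ = h/√(2m₁KE) = 3.02 × 10^-13 m
For alpha particle: λ₂ = h/√(2m₂KE) = 2.14 × 10^-13 m

Since λ ∝ 1/√m at constant kinetic energy, the lighter particle has the longer wavelength.

The deuteron has the longer de Broglie wavelength.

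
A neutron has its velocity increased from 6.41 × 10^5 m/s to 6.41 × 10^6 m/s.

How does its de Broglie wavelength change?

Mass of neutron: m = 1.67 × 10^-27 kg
The wavelength decreases by a factor of 10.

Using λ = h/(mv):

Initial wavelength: λ₁ = h/(mv₁) = 6.19 × 10^-13 m
Final wavelength: λ₂ = h/(mv₂) = 6.19 × 10^-14 m

Since λ ∝ 1/v, when velocity increases by a factor of 10, the wavelength decreases by a factor of 10.

λ₂/λ₁ = v₁/v₂ = 1/10

The wavelength decreases by a factor of 10.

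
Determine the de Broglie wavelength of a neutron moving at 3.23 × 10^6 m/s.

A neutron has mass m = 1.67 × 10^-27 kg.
1.23 × 10^-13 m

Using the de Broglie relation λ = h/(mv):

λ = h/(mv)
λ = (6.626 × 10^-34 J·s) / (1.67 × 10^-27 kg × 3.23 × 10^6 m/s)
λ = 1.23 × 10^-13 m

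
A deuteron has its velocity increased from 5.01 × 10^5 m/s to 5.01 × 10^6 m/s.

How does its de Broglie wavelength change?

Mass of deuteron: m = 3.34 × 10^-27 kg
The wavelength decreases by a factor of 10.

Using λ = h/(mv):

Initial wavelength: λ₁ = h/(mv₁) = 3.96 × 10^-13 m
Final wavelength: λ₂ = h/(mv₂) = 3.96 × 10^-14 m

Since λ ∝ 1/v, when velocity increases by a factor of 10, the wavelength decreases by a factor of 10.

λ₂/λ₁ = v₁/v₂ = 1/10

The wavelength decreases by a factor of 10.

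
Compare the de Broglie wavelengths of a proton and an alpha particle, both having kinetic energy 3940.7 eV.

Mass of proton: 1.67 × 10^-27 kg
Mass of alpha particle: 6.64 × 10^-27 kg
The proton has the longer wavelength.

Using λ = h/√(2mKE):

For proton: λ₁ = h/√(2m₁KE) = 4.56 × 10^-13 m
For alpha particle: λ₂ = h/√(2m₂KE) = 2.29 × 10^-13 m

Since λ ∝ 1/√m at constant kinetic energy, the lighter particle has the longer wavelength.

The proton has the longer de Broglie wavelength.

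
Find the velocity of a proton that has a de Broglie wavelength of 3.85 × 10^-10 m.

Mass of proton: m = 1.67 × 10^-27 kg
1.03 × 10^3 m/s

From the de Broglie relation λ = h/(mv), we solve for v:

v = h/(mλ)
v = (6.626 × 10^-34 J·s) / (1.67 × 10^-27 kg × 3.85 × 10^-10 m)
v = 1.03 × 10^3 m/s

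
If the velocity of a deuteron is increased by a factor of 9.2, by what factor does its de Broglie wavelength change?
The wavelength decreases by a factor of 9.2.

From λ = h/(mv), the wavelength is inversely proportional to velocity:

λ ∝ 1/v

If v → 9.2v, then λ → λ/9.2

When velocity is increased by a factor of 9.2, the wavelength decreases by a factor of 9.2.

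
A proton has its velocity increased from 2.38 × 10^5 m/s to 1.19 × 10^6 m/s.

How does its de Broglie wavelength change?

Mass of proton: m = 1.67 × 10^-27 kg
The wavelength decreases by a factor of 5.

Using λ = h/(mv):

Initial wavelength: λ₁ = h/(mv₁) = 1.67 × 10^-12 m
Final wavelength: λ₂ = h/(mv₂) = 3.33 × 10^-13 m

Since λ ∝ 1/v, when velocity increases by a factor of 5, the wavelength decreases by a factor of 5.

λ₂/λ₁ = v₁/v₂ = 1/5

The wavelength decreases by a factor of 5.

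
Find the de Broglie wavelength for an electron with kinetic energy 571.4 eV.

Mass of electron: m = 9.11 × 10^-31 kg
5.13 × 10^-11 m

Using λ = h/√(2mKE):

First convert KE to Joules: KE = 571.4 eV = 9.155 × 10^-17 J

λ = h/√(2mKE)
λ = (6.626 × 10^-34 J·s) / √(2 × 9.11 × 10^-31 kg × 9.155 × 10^-17 J)
λ = 5.13 × 10^-11 m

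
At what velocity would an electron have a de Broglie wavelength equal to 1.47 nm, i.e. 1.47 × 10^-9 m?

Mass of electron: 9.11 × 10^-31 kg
4.95 × 10^5 m/s

From λ = h/(mv), solve for v:

v = h/(mλ)
v = (6.626 × 10^-34 J·s) / (9.11 × 10^-31 kg × 1.47 × 10^-9 m)
v = 4.95 × 10^5 m/s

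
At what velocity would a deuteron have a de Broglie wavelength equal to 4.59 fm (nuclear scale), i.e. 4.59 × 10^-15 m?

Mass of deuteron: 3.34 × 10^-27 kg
4.32 × 10^7 m/s

From λ = h/(mv), solve for v:

v = h/(mλ)
v = (6.626 × 10^-34 J·s) / (3.34 × 10^-27 kg × 4.59 × 10^-15 m)
v = 4.32 × 10^7 m/s

Note: This velocity is 14.4% of the speed of light, so relativistic corrections would be needed for a more accurate calculation.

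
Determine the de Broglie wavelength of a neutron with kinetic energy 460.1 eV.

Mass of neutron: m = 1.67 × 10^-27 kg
1.34 × 10^-12 m

Using λ = h/√(2mKE):

First convert KE to Joules: KE = 460.1 eV = 7.372 × 10^-17 J

λ = h/√(2mKE)
λ = (6.626 × 10^-34 J·s) / √(2 × 1.67 × 10^-27 kg × 7.372 × 10^-17 J)
λ = 1.34 × 10^-12 m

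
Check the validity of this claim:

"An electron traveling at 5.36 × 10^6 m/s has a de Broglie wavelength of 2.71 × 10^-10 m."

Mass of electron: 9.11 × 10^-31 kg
False

The claim is incorrect.

Using λ = h/(mv):
λ = (6.626 × 10^-34 J·s) / (9.11 × 10^-31 kg × 5.36 × 10^6 m/s)
λ = 1.36 × 10^-10 m

The actual wavelength differs from the claimed 2.71 × 10^-10 m.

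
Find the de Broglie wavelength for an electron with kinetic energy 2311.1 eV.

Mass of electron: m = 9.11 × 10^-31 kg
2.55 × 10^-11 m

Using λ = h/√(2mKE):

First convert KE to Joules: KE = 2311.1 eV = 3.703 × 10^-16 J

λ = h/√(2mKE)
λ = (6.626 × 10^-34 J·s) / √(2 × 9.11 × 10^-31 kg × 3.703 × 10^-16 J)
λ = 2.55 × 10^-11 m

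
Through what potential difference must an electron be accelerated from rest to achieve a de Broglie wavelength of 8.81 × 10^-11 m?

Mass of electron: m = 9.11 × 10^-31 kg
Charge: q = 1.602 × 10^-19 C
194 V

From λ = h/√(2mqV), we solve for V:

λ² = h²/(2mqV)
V = h²/(2mqλ²)
V = (6.626 × 10^-34 J·s)² / (2 × 9.11 × 10^-31 kg × 1.602 × 10^-19 C × (8.81 × 10^-11 m)²)
V = 194 V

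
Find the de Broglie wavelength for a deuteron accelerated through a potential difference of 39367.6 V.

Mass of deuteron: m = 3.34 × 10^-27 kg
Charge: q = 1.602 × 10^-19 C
1.02 × 10^-13 m

When a particle is accelerated through voltage V, it gains kinetic energy KE = qV.

The de Broglie wavelength is then λ = h/√(2mqV):

λ = h/√(2mqV)
λ = (6.626 × 10^-34 J·s) / √(2 × 3.34 × 10^-27 kg × 1.602 × 10^-19 C × 39367.6 V)
λ = 1.02 × 10^-13 m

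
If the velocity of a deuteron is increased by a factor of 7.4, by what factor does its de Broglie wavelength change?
The wavelength decreases by a factor of 7.4.

From λ = h/(mv), the wavelength is inversely proportional to velocity:

λ ∝ 1/v

If v → 7.4v, then λ → λ/7.4

When velocity is increased by a factor of 7.4, the wavelength decreases by a factor of 7.4.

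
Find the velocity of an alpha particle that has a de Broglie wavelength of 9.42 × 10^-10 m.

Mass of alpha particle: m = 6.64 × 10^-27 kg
1.06 × 10^2 m/s

From the de Broglie relation λ = h/(mv), we solve for v:

v = h/(mλ)
v = (6.626 × 10^-34 J·s) / (6.64 × 10^-27 kg × 9.42 × 10^-10 m)
v = 1.06 × 10^2 m/s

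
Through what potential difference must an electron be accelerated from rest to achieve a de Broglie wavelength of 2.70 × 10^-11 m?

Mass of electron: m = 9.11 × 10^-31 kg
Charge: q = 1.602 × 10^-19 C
2.06 × 10^3 V

From λ = h/√(2mqV), we solve for V:

λ² = h²/(2mqV)
V = h²/(2mqλ²)
V = (6.626 × 10^-34 J·s)² / (2 × 9.11 × 10^-31 kg × 1.602 × 10^-19 C × (2.70 × 10^-11 m)²)
V = 2.06 × 10^3 V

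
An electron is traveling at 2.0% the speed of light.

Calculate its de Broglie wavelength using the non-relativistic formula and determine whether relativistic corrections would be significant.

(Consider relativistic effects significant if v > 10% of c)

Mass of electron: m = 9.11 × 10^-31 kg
No, relativistic corrections are not needed.

Using the non-relativistic de Broglie formula λ = h/(mv):

v = 2.0% × c = 5.996 × 10^6 m/s

λ = h/(mv)
λ = (6.626 × 10^-34 J·s) / (9.11 × 10^-31 kg × 5.996 × 10^6 m/s)
λ = 1.21 × 10^-10 m

Since v = 2.0% of c < 10% of c, relativistic corrections are NOT significant and this non-relativistic result is a good approximation.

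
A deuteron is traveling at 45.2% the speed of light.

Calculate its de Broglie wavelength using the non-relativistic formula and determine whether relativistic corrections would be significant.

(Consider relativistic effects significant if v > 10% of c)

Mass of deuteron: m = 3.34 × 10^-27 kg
Yes, relativistic corrections are needed.

Using the non-relativistic de Broglie formula λ = h/(mv):

v = 45.2% × c = 1.355 × 10^8 m/s

λ = h/(mv)
λ = (6.626 × 10^-34 J·s) / (3.34 × 10^-27 kg × 1.355 × 10^8 m/s)
λ = 1.46 × 10^-15 m

Since v = 45.2% of c > 10% of c, relativistic corrections ARE significant and the actual wavelength would differ from this non-relativistic estimate.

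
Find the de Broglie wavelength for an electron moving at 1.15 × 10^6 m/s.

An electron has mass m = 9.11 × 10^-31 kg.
6.32 × 10^-10 m

Using the de Broglie relation λ = h/(mv):

λ = h/(mv)
λ = (6.626 × 10^-34 J·s) / (9.11 × 10^-31 kg × 1.15 × 10^6 m/s)
λ = 6.32 × 10^-10 m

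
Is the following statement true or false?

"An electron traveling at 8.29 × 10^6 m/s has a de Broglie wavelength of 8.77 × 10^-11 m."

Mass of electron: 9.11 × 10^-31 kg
True

The claim is correct.

Using λ = h/(mv):
λ = (6.626 × 10^-34 J·s) / (9.11 × 10^-31 kg × 8.29 × 10^6 m/s)
λ = 8.77 × 10^-11 m

This matches the claimed value.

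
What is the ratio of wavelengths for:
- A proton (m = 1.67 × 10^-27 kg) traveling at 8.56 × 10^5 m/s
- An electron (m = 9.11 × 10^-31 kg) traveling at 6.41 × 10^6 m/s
λ₁/λ₂ = 4.08 × 10^-3

Using λ = h/(mv):

λ₁ = h/(m₁v₁) = 4.64 × 10^-13 m
λ₂ = h/(m₂v₂) = 1.13 × 10^-10 m

Ratio λ₁/λ₂ = (m₂v₂)/(m₁v₁)
         = (9.11 × 10^-31 kg × 6.41 × 10^6 m/s) / (1.67 × 10^-27 kg × 8.56 × 10^5 m/s)
         = 4.08 × 10^-3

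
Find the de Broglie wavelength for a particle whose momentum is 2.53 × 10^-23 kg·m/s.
2.62 × 10^-11 m

Using the de Broglie relation λ = h/p:

λ = h/p
λ = (6.626 × 10^-34 J·s) / (2.53 × 10^-23 kg·m/s)
λ = 2.62 × 10^-11 m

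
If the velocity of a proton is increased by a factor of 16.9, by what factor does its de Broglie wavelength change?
The wavelength decreases by a factor of 16.9.

From λ = h/(mv), the wavelength is inversely proportional to velocity:

λ ∝ 1/v

If v → 16.9v, then λ → λ/16.9

When velocity is increased by a factor of 16.9, the wavelength decreases by a factor of 16.9.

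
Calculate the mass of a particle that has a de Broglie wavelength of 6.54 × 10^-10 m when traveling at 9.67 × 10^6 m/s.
1.05 × 10^-31 kg

From the de Broglie relation λ = h/(mv), we solve for m:

m = h/(λv)
m = (6.626 × 10^-34 J·s) / (6.54 × 10^-10 m × 9.67 × 10^6 m/s)
m = 1.05 × 10^-31 kg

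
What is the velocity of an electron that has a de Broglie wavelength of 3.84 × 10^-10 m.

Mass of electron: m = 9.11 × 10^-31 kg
1.89 × 10^6 m/s

From the de Broglie relation λ = h/(mv), we solve for v:

v = h/(mλ)
v = (6.626 × 10^-34 J·s) / (9.11 × 10^-31 kg × 3.84 × 10^-10 m)
v = 1.89 × 10^6 m/s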